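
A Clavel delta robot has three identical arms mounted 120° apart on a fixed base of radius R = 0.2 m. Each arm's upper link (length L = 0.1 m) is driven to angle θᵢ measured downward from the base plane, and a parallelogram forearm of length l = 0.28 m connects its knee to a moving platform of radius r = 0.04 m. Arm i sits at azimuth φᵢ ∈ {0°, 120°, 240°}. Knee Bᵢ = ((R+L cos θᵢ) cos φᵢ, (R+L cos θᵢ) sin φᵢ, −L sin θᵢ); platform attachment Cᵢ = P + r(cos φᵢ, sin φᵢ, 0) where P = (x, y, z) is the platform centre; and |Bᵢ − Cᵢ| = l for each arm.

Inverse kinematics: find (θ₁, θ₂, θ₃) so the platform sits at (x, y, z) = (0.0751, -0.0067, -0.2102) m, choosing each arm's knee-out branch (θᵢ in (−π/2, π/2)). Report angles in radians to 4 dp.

φ1=0.0° → target in arm frame (0.0751, -0.0067)
  A=0.0849, B=-0.2102, C=(l²−L²−A²−y'²−z²)/(2L)=0.0848
  θ1 = atan2(B,A) + arccos(C/0.2267) = 0.0004
rotate P by −φ2: (-0.0434, -0.0617, -0.2102)
  A cos θ + B sin θ = C:  0.2034·cos θ + -0.2102·sin θ = -0.1047
  γ=atan2(-0.2102,0.2034)=-0.8020;  ψ=arccos(-0.3580)=1.9369;  θ2=γ+ψ≈1.1350
rotate P by −φ3: (-0.0317, 0.0684, -0.2102)
  A=0.1917, B=-0.2102, C=(l²−L²−A²−y'²−z²)/(2L)=-0.0861
  γ=atan2(-0.2102,0.1917)=-0.8313;  ψ=arccos(-0.3028)=1.8784;  θ3=γ+ψ≈1.0471

θ₁ = 0.0004, θ₂ = 1.1350, θ₃ = 1.0471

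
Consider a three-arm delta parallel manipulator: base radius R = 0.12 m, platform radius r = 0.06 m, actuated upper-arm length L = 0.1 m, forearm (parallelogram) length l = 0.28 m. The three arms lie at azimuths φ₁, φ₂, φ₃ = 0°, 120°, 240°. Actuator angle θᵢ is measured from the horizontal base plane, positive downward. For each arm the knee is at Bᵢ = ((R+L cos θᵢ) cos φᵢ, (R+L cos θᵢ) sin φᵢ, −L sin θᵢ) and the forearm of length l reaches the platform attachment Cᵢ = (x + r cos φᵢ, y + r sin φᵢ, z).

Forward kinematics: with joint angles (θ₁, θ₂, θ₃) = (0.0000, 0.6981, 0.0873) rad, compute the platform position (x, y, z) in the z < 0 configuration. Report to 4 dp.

φ1=0.0°: virtual centre (0.1600, 0.0000, 0.0000), radius l
arm 2 at φ=120.0°: e+L cos θ2 = 0.1366;  centre 2 = (-0.0683, 0.1183, -0.0643)
centre 3 = (0.1596·cos240.0°, 0.1596·sin240.0°, -0.0087) = (-0.0798, -0.1382, -0.0087)
eliminate P² terms by subtracting sphere 1 from 2 and 3
linear system: -0.4566x+0.2366y = -0.0028−-0.1286z; -0.4796x+-0.2765y = 0.0000−-0.0174z
det = 0.2397;  x = 0.0033+-0.1655z,  y = -0.0055+0.2240z
into |P−centre ₁|² = l²: 1.0776z² + 0.0494z + -0.0538 = 0;  Δ = 0.2344;  z = -0.2476 or 0.2017 → z<0 root = -0.2476
x = 0.0442, y = -0.0610

(0.0442, -0.0610, -0.2476)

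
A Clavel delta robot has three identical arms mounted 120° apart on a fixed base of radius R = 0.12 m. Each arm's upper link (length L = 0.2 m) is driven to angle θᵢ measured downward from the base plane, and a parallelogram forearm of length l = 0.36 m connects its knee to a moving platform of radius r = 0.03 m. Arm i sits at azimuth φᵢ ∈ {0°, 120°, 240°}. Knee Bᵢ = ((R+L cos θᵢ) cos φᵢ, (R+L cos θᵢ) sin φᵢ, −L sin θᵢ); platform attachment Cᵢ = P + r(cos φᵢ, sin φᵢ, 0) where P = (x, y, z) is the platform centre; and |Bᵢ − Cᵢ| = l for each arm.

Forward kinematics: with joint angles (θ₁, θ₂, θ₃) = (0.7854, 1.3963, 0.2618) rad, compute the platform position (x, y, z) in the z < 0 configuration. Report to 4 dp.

φ1=0.0°: virtual centre (0.2314, 0.0000, -0.1414), radius l
arm 2 at φ=120.0°: e+L cos θ2 = 0.1247;  O2 = (-0.0624, 0.1080, -0.1970)
arm 3 at φ=240.0°: e+L cos θ3 = 0.2832;  O3 = (-0.1416, -0.2452, -0.0518)
|O₂|²−|O₁|² = -0.0192;  |O₃|²−|O₁|² = 0.0093
linear system: -0.5876x+0.2160y = -0.0192−-0.1111z; -0.7460x+-0.4905y = 0.0093−0.1793z
det = 0.4494;  x = 0.0165+-0.0350z,  y = -0.0441+0.4189z
quadratic in z: (1.1767)z²+(0.2610)z+(-0.0615)=0, √Δ=0.5978 → z ∈ {-0.3649, 0.1431}; z = -0.3649 (taking z<0)
x = 0.0293, y = -0.1969

(0.0293, -0.1969, -0.3649)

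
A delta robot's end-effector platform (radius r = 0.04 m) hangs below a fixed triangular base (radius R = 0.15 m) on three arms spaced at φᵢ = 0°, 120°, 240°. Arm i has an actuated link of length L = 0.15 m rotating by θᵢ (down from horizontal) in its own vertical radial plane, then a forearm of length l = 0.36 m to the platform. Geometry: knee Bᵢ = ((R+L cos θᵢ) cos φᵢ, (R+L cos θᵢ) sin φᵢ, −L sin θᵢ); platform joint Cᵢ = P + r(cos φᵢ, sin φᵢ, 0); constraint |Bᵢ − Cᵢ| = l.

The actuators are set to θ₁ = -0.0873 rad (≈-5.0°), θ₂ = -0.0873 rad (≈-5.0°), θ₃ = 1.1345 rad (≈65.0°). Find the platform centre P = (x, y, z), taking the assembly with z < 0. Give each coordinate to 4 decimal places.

arm 1 at φ=0.0°: (R−r)+L cos θ1 = 0.2594;  O1 = (0.2594, 0.0000, 0.0131)
O2 = (0.2594·cos120.0°, 0.2594·sin120.0°, 0.0131) = (-0.1297, 0.2247, 0.0131)
arm 3 at φ=240.0°: (R−r)+L cos θ3 = 0.1734;  O3 = (-0.0867, -0.1502, -0.1359)
|O₂|²−|O₁|² = 0.0000;  |O₃|²−|O₁|² = -0.0189
[-0.7783 0.4493 0.0000]·P = 0.0000;  [-0.6922 -0.3003 -0.2981]·P = -0.0189
Cramer: x(z) = 0.0156-0.2458z;  y(z) = 0.0270-0.4258z
sphere 1 gives Az²+Bz+C=0 with A=1.2417, B=0.0707, C=-0.0693;  B²−4AC=0.3490;  roots -0.2663, 0.2094;  negative root z = -0.2663
x = 0.0811, y = 0.1404

(0.0811, 0.1404, -0.2663)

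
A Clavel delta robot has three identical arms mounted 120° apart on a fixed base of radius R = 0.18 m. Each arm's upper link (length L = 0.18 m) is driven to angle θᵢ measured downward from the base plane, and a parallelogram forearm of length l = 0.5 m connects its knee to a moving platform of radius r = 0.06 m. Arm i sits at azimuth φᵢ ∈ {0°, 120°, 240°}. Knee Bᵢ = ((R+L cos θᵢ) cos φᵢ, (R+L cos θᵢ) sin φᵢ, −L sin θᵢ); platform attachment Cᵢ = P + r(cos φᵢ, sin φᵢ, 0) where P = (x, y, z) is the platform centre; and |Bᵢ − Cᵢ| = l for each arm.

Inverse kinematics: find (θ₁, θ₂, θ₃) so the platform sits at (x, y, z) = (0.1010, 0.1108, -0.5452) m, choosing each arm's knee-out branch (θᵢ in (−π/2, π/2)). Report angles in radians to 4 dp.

θ₁ = 0.5240, θ₂ = 0.6982, θ₃ = 1.2220

rotate P by −φ1: (0.1010, 0.1108, -0.5452)
  e−x'=0.0190;  (l²−L²−(e−x')²−y'²−z²)/2L = -0.2563
  γ=atan2(-0.5452,0.0190)=-1.5360;  ψ=arccos(-0.4699)=2.0600;  θ1=γ+ψ≈0.5240
arm 2 (φ=120.0°): x'=0.0455, y'=-0.1429
  e−x'=0.0745;  (l²−L²−(e−x')²−y'²−z²)/2L = -0.2934
  θ2 = atan2(B,A) + arccos(C/0.5503) = 0.6982
φ3=240.0° → target in arm frame (-0.1465, 0.0321)
  A=0.2665, B=-0.5452, C=(l²−L²−A²−y'²−z²)/(2L)=-0.4213
  γ=atan2(-0.5452,0.2665)=-1.1162;  ψ=arccos(-0.6943)=2.3382;  θ3=γ+ψ≈1.2220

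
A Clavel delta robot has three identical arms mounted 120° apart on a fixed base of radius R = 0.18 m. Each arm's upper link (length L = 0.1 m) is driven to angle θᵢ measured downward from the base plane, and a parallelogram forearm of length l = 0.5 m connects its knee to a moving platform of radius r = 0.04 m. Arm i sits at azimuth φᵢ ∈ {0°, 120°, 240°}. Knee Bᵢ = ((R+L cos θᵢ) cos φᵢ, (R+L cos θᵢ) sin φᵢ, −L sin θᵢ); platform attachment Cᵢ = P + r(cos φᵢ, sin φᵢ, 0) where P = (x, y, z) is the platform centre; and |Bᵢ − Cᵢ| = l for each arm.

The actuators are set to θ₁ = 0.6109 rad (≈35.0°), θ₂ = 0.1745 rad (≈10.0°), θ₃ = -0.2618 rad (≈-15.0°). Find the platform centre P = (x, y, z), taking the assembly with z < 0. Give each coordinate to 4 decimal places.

φ1=0.0°: virtual centre (0.2219, 0.0000, -0.0574), radius l
φ2=120.0°: virtual centre (-0.1192, 0.2065, -0.0174), radius l
φ3=240.0°: virtual centre (-0.1183, -0.2049, 0.0259), radius l
|centre ₂|²−|centre ₁|² = 0.0046;  |centre ₃|²−|centre ₁|² = 0.0041
plane₁₂: -0.6823x+0.4131y+0.0800z = 0.0046
det = 0.5607;  x = -0.0064+0.1811z,  y = 0.0006+0.1055z
quadratic in z: (1.0439)z²+(0.0321)z+(-0.1946)=0, √Δ=0.9020 → z ∈ {-0.4474, 0.4166}; z = -0.4474 (taking z<0)
x = -0.0875, y = -0.0466

(-0.0875, -0.0466, -0.4474)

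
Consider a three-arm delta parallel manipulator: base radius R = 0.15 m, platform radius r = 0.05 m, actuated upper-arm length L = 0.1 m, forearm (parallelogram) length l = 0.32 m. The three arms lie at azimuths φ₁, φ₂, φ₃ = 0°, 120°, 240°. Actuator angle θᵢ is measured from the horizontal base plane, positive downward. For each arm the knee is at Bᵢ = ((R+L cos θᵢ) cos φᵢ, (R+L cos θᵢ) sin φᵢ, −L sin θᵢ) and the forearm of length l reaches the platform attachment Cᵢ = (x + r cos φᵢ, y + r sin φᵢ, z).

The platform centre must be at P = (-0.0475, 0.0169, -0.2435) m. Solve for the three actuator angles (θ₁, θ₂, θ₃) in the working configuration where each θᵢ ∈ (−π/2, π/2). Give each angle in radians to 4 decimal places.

arm 1 (φ=0.0°): x'=-0.0475, y'=0.0169
  A cos θ + B sin θ = C:  0.1475·cos θ + -0.2435·sin θ = 0.0553
  θ1 = atan2(B,A) + arccos(C/0.2847) = 0.3490
φ2=120.0° → target in arm frame (0.0384, 0.0327)
  e−x'=0.0616;  (l²−L²−(e−x')²−y'²−z²)/2L = 0.1412
  θ2 = atan2(B,A) + arccos(C/0.2512) = -0.3492
rotate P by −φ3: (0.0091, -0.0496, -0.2435)
  e−x'=0.0909;  (l²−L²−(e−x')²−y'²−z²)/2L = 0.1119
  θ3 = atan2(B,A) + arccos(C/0.2599) = -0.0880

θ₁ = 0.3490, θ₂ = -0.3492, θ₃ = -0.0880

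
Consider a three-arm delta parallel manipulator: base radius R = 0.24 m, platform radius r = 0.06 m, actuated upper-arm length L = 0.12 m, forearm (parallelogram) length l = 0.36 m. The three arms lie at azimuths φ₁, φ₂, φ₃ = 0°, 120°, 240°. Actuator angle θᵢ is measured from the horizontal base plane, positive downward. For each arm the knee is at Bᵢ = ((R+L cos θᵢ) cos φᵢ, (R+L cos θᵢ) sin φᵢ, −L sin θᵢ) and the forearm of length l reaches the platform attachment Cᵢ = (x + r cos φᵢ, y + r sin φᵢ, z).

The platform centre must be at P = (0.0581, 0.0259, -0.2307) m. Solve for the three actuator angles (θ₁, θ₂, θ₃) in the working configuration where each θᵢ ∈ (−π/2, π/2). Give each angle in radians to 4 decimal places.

rotate P by −φ1: (0.0581, 0.0259, -0.2307)
  A cos θ + B sin θ = C:  0.1219·cos θ + -0.2307·sin θ = 0.1935
  θ1 = atan2(B,A) + arccos(C/0.2609) = -0.3495
rotate P by −φ2: (-0.0066, -0.0633, -0.2307)
  A cos θ + B sin θ = C:  0.1866·cos θ + -0.2307·sin θ = 0.0964
  γ=atan2(-0.2307,0.1866)=-0.8906;  ψ=arccos(0.3250)=1.2397;  θ2=γ+ψ≈0.3491
arm 3 (φ=240.0°): x'=-0.0515, y'=0.0374
  A cos θ + B sin θ = C:  0.2315·cos θ + -0.2307·sin θ = 0.0292
  γ=atan2(-0.2307,0.2315)=-0.7837;  ψ=arccos(0.0892)=1.4815;  θ3=γ+ψ≈0.6977

θ₁ = -0.3495, θ₂ = 0.3491, θ₃ = 0.6977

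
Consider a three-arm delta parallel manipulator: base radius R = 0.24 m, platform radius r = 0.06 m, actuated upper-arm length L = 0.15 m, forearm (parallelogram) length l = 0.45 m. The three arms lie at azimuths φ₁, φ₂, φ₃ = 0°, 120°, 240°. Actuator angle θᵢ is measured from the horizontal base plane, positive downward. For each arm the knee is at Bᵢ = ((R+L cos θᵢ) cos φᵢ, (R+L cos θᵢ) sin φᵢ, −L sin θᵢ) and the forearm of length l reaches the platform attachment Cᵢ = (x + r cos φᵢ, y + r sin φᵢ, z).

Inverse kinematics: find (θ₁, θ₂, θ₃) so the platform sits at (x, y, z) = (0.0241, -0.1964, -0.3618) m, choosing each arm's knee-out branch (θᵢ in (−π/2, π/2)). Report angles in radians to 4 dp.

rotate P by −φ1: (0.0241, -0.1964, -0.3618)
  A=0.1559, B=-0.3618, C=(l²−L²−A²−y'²−z²)/(2L)=-0.0459
  θ1 = atan2(B,A) + arccos(C/0.3940) = 0.5237
φ2=120.0° → target in arm frame (-0.1821, 0.0773)
  A=0.3621, B=-0.3618, C=(l²−L²−A²−y'²−z²)/(2L)=-0.2934
  √(A²+B²)=0.5119;  θ2 = -0.7849+2.1812 ≈ 1.3962
rotate P by −φ3: (0.1580, 0.1191, -0.3618)
  A cos θ + B sin θ = C:  0.0220·cos θ + -0.3618·sin θ = 0.1148
  γ=atan2(-0.3618,0.0220)=-1.5102;  ψ=arccos(0.3167)=1.2485;  θ3=γ+ψ≈-0.2616

θ₁ = 0.5237, θ₂ = 1.3962, θ₃ = -0.2616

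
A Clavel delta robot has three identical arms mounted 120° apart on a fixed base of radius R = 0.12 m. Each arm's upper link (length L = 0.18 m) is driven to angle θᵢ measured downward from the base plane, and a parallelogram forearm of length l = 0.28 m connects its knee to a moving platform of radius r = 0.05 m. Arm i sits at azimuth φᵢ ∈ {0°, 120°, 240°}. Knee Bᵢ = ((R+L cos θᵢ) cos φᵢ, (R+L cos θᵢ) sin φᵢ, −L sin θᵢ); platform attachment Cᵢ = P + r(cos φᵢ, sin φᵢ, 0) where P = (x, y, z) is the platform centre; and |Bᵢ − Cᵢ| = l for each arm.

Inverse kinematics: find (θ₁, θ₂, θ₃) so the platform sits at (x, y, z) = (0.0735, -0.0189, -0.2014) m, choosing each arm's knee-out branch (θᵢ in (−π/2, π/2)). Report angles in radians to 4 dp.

θ₁ = -0.0873, θ₂ = 0.6982, θ₃ = 0.5236

arm 1 (φ=0.0°): x'=0.0735, y'=-0.0189
  e−x'=-0.0035;  (l²−L²−(e−x')²−y'²−z²)/2L = 0.0141
  γ=atan2(-0.2014,-0.0035)=-1.5882;  ψ=arccos(0.0699)=1.5008;  θ1=γ+ψ≈-0.0873
rotate P by −φ2: (-0.0531, -0.0542, -0.2014)
  e−x'=0.1231;  (l²−L²−(e−x')²−y'²−z²)/2L = -0.0352
  γ=atan2(-0.2014,0.1231)=-1.0221;  ψ=arccos(-0.1490)=1.7203;  θ2=γ+ψ≈0.6982
arm 3 (φ=240.0°): x'=-0.0204, y'=0.0731
  A=0.0904, B=-0.2014, C=(l²−L²−A²−y'²−z²)/(2L)=-0.0224
  √(A²+B²)=0.2208;  θ3 = -1.1490+1.6726 ≈ 0.5236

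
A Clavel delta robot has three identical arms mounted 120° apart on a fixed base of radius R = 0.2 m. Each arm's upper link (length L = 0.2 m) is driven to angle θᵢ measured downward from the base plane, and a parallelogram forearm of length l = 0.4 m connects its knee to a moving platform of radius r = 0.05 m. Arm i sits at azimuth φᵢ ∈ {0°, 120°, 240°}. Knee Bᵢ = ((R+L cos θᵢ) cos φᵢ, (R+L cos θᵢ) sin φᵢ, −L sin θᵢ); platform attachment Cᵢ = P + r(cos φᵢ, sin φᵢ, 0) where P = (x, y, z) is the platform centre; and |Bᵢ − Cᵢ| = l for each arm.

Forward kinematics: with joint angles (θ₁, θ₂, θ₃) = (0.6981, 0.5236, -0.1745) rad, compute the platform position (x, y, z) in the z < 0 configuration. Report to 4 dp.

(-0.0640, -0.0679, -0.2718)

S1 = (0.3032·cos0.0°, 0.3032·sin0.0°, -0.1286) = (0.3032, 0.0000, -0.1286)
φ2=120.0°: virtual centre (-0.1616, 0.2799, -0.1000), radius l
arm 3 at φ=240.0°: e+L cos θ3 = 0.3470;  S3 = (-0.1735, -0.3005, 0.0347)
subtract pairs → two planes through P
[-0.9296 0.5598 0.0571]·P = 0.0060;  [-0.9534 -0.6010 0.3266]·P = 0.0131
det = 1.0924;  x = -0.0100+0.1988z,  y = -0.0059+0.2281z
quadratic in z: (1.0915)z²+(0.1299)z+(-0.0453)=0, √Δ=0.4634 → z ∈ {-0.2718, 0.1528}; z = -0.2718 (taking z<0)
x = -0.0640, y = -0.0679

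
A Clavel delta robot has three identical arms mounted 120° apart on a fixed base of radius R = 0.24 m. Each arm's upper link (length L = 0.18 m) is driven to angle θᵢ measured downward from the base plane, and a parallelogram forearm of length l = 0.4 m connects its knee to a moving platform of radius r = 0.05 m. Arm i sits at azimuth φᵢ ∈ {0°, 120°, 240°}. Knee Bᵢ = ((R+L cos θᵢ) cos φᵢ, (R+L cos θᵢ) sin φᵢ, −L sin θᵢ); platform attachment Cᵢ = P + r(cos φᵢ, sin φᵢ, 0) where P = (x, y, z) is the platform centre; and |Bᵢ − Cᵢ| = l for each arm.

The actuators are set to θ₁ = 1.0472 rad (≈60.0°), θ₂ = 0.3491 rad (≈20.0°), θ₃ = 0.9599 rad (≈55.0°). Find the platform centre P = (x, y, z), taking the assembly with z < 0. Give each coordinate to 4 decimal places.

(-0.0567, 0.0734, -0.3590)

arm 1 at φ=0.0°: ρ1 = 0.2800;  O1 = (0.2800, 0.0000, -0.1559)
O2 = (0.3591·cos120.0°, 0.3591·sin120.0°, -0.0616) = (-0.1796, 0.3110, -0.0616)
φ3=240.0°: virtual centre (-0.1466, -0.2540, -0.1474), radius l
eliminate P² terms by subtracting sphere 1 from 2 and 3
plane₁₂: -0.9191x+0.6221y+0.1886z = 0.0301
det = 0.9976;  x = -0.0185+0.1066z,  y = 0.0211+-0.1458z
quadratic in z: (1.0326)z²+(0.2420)z+(-0.0462)=0, √Δ=0.4993 → z ∈ {-0.3590, 0.1246}; z = -0.3590 (taking z<0)
x = -0.0567, y = 0.0734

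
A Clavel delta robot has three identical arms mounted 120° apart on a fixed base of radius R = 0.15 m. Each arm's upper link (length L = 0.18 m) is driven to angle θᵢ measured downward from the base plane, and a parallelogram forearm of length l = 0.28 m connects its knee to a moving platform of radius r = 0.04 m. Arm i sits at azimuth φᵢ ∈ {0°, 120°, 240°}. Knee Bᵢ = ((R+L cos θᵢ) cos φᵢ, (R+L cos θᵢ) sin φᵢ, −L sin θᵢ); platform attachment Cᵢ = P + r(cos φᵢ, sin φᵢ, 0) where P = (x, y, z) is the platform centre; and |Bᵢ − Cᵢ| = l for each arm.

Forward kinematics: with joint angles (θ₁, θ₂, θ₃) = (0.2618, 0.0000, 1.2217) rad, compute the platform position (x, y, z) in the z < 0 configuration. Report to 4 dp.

φ1=0.0°: virtual centre (0.2839, 0.0000, -0.0466), radius l
φ2=120.0°: virtual centre (-0.1450, 0.2511, 0.0000), radius l
arm 3 at φ=240.0°: (R−r)+L cos θ3 = 0.1716;  centre 3 = (-0.0858, -0.1486, -0.1691)
subtract pairs → two planes through P
linear system: -0.8577x+0.5023y = 0.0013−0.0932z; -0.7393x+-0.2972y = -0.0247−-0.2451z
det = 0.6262;  x = 0.0192+-0.1524z,  y = 0.0354+-0.4457z
into |P−centre ₁|² = l²: 1.2219z² + 0.1423z + -0.0049 = 0;  Δ = 0.0443;  z = -0.1443 or 0.0279 → z<0 root = -0.1443
x = 0.0412, y = 0.0997

(0.0412, 0.0997, -0.1443)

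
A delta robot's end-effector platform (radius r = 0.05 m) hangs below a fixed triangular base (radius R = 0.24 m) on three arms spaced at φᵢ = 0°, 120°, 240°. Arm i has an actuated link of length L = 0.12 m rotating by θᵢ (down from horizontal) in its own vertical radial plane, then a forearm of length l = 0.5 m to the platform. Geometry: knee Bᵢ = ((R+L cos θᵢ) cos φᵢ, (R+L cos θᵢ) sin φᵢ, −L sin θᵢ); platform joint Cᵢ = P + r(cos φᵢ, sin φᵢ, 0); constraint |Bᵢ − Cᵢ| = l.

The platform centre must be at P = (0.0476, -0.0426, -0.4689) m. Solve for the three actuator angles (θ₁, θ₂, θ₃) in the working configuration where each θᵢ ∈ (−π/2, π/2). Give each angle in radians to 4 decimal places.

φ1=0.0° → target in arm frame (0.0476, -0.0426)
  A cos θ + B sin θ = C:  0.1424·cos θ + -0.4689·sin θ = -0.0265
  √(A²+B²)=0.4900;  θ1 = -1.2760+1.6249 ≈ 0.3489
φ2=120.0° → target in arm frame (-0.0607, -0.0199)
  A=0.2507, B=-0.4689, C=(l²−L²−A²−y'²−z²)/(2L)=-0.1980
  θ2 = atan2(B,A) + arccos(C/0.5317) = 0.8725
arm 3 (φ=240.0°): x'=0.0131, y'=0.0625
  A=0.1769, B=-0.4689, C=(l²−L²−A²−y'²−z²)/(2L)=-0.0811
  θ3 = atan2(B,A) + arccos(C/0.5012) = 0.5234

θ₁ = 0.3489, θ₂ = 0.8725, θ₃ = 0.5234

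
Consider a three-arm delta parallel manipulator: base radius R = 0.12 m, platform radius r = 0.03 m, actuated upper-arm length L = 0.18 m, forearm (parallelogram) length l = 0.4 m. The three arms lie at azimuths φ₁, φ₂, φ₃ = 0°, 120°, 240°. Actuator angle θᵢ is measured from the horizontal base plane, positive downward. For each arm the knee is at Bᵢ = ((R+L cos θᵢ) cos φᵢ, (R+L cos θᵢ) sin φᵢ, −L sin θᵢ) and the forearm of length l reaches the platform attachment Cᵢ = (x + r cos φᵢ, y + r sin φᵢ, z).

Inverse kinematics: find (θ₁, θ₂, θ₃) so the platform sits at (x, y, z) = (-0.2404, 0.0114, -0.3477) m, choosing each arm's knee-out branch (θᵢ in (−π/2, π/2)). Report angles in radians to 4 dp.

φ1=0.0° → target in arm frame (-0.2404, 0.0114)
  e−x'=0.3304;  (l²−L²−(e−x')²−y'²−z²)/2L = -0.2850
  γ=atan2(-0.3477,0.3304)=-0.8109;  ψ=arccos(-0.5941)=2.2070;  θ1=γ+ψ≈1.3961
rotate P by −φ2: (0.1301, 0.2025, -0.3477)
  A=-0.0401, B=-0.3477, C=(l²−L²−A²−y'²−z²)/(2L)=-0.0997
  θ2 = atan2(B,A) + arccos(C/0.3500) = 0.1742
φ3=240.0° → target in arm frame (0.1103, -0.2139)
  A=-0.0203, B=-0.3477, C=(l²−L²−A²−y'²−z²)/(2L)=-0.1096
  θ3 = atan2(B,A) + arccos(C/0.3483) = 0.2617

θ₁ = 1.3961, θ₂ = 0.1742, θ₃ = 0.2617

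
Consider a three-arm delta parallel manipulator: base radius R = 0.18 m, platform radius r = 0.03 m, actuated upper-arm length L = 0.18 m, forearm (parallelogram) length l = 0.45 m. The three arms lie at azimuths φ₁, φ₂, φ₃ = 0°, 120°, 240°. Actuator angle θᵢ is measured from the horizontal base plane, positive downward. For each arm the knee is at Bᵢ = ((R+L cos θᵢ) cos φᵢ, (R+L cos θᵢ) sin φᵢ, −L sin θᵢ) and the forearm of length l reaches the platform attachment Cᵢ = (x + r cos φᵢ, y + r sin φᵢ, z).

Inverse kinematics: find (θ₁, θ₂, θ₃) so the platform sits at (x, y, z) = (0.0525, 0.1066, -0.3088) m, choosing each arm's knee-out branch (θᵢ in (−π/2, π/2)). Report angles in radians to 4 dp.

rotate P by −φ1: (0.0525, 0.1066, -0.3088)
  A=0.0975, B=-0.3088, C=(l²−L²−A²−y'²−z²)/(2L)=0.1496
  θ1 = atan2(B,A) + arccos(C/0.3238) = -0.1746
rotate P by −φ2: (0.0661, -0.0988, -0.3088)
  A=0.0839, B=-0.3088, C=(l²−L²−A²−y'²−z²)/(2L)=0.1610
  √(A²+B²)=0.3200;  θ2 = -1.3054+1.0438 ≈ -0.2616
arm 3 (φ=240.0°): x'=-0.1186, y'=-0.0078
  A cos θ + B sin θ = C:  0.2686·cos θ + -0.3088·sin θ = 0.0071
  θ3 = atan2(B,A) + arccos(C/0.4093) = 0.6985

θ₁ = -0.1746, θ₂ = -0.2616, θ₃ = 0.6985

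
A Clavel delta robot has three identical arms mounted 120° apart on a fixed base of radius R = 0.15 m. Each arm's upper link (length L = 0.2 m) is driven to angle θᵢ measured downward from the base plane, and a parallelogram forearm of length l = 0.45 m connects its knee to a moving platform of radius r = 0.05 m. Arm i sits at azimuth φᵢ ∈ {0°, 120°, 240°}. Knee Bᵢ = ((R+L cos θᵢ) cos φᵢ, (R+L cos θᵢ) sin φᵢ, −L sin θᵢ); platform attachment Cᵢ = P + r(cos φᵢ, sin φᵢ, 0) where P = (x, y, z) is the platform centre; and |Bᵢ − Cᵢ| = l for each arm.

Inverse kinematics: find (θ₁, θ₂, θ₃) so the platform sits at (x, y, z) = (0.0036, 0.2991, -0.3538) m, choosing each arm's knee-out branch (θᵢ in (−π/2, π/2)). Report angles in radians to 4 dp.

rotate P by −φ1: (0.0036, 0.2991, -0.3538)
  A=0.0964, B=-0.3538, C=(l²−L²−A²−y'²−z²)/(2L)=-0.1536
  √(A²+B²)=0.3667;  θ1 = -1.3048+2.0029 ≈ 0.6981
arm 2 (φ=120.0°): x'=0.2572, y'=-0.1527
  e−x'=-0.1572;  (l²−L²−(e−x')²−y'²−z²)/2L = -0.0268
  θ2 = atan2(B,A) + arccos(C/0.3872) = -0.3490
arm 3 (φ=240.0°): x'=-0.2608, y'=-0.1464
  e−x'=0.3608;  (l²−L²−(e−x')²−y'²−z²)/2L = -0.2858
  θ3 = atan2(B,A) + arccos(C/0.5053) = 1.3963

θ₁ = 0.6981, θ₂ = -0.3490, θ₃ = 1.3963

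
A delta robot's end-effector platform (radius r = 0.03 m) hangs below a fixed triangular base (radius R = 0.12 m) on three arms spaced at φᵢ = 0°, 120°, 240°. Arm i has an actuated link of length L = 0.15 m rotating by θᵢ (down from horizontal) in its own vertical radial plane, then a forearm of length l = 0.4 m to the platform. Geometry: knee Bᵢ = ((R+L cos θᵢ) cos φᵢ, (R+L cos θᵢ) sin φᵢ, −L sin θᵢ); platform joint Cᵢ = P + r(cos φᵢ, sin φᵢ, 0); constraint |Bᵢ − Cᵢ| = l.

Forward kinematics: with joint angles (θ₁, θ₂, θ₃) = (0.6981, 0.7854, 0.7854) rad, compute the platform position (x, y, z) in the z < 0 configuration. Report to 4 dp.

centre 1 = (0.2049·cos0.0°, 0.2049·sin0.0°, -0.0964) = (0.2049, 0.0000, -0.0964)
φ2=120.0°: virtual centre (-0.0980, 0.1698, -0.1061), radius l
centre 3 = (0.1961·cos240.0°, 0.1961·sin240.0°, -0.1061) = (-0.0980, -0.1698, -0.1061)
subtract pairs → two planes through P
[-0.6059 0.3396 -0.0193]·P = -0.0016;  [-0.6059 -0.3396 -0.0193]·P = -0.0016
det = 0.4115;  x = 0.0026+-0.0319z,  y = 0.0000+0.0000z
into |P−centre ₁|² = l²: 1.0010z² + 0.2057z + -0.1098 = 0;  Δ = 0.4819;  z = -0.4495 or 0.2440 → z<0 root = -0.4495
x = 0.0169, y = 0.0000

(0.0169, 0.0000, -0.4495)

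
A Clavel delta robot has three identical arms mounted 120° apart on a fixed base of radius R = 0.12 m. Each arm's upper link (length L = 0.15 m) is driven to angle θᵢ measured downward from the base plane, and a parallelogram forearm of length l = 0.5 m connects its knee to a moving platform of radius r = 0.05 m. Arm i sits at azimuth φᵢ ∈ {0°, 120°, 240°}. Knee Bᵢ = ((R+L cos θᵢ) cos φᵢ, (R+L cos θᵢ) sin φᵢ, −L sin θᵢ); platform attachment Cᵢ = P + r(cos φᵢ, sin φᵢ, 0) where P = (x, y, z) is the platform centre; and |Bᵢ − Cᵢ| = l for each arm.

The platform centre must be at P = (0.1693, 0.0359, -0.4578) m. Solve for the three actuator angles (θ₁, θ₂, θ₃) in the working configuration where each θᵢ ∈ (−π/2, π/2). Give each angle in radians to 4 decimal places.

rotate P by −φ1: (0.1693, 0.0359, -0.4578)
  A=-0.0993, B=-0.4578, C=(l²−L²−A²−y'²−z²)/(2L)=0.0226
  √(A²+B²)=0.4684;  θ1 = -1.7844+1.5226 ≈ -0.2618
arm 2 (φ=120.0°): x'=-0.0536, y'=-0.1646
  A=0.1236, B=-0.4578, C=(l²−L²−A²−y'²−z²)/(2L)=-0.0814
  γ=atan2(-0.4578,0.1236)=-1.3072;  ψ=arccos(-0.1717)=1.7434;  θ2=γ+ψ≈0.4362
rotate P by −φ3: (-0.1157, 0.1287, -0.4578)
  A cos θ + B sin θ = C:  0.1857·cos θ + -0.4578·sin θ = -0.1105
  √(A²+B²)=0.4940;  θ3 = -1.1854+1.7963 ≈ 0.6109

θ₁ = -0.2618, θ₂ = 0.4362, θ₃ = 0.6109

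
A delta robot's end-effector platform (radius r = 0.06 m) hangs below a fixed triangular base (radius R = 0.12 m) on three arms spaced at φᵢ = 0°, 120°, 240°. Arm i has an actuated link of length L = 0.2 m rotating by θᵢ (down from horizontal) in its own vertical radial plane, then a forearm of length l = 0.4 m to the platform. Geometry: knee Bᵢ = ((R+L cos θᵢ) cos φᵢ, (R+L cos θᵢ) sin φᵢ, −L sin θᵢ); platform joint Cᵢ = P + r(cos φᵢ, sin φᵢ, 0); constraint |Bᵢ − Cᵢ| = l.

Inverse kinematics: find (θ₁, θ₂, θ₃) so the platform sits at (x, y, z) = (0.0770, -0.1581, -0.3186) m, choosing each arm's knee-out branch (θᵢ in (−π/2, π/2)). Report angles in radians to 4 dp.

φ1=0.0° → target in arm frame (0.0770, -0.1581)
  e−x'=-0.0170;  (l²−L²−(e−x')²−y'²−z²)/2L = -0.0170
  γ=atan2(-0.3186,-0.0170)=-1.6241;  ψ=arccos(-0.0532)=1.6240;  θ1=γ+ψ≈-0.0001
arm 2 (φ=120.0°): x'=-0.1754, y'=0.0124
  e−x'=0.2354;  (l²−L²−(e−x')²−y'²−z²)/2L = -0.0927
  θ2 = atan2(B,A) + arccos(C/0.3961) = 0.8726
rotate P by −φ3: (0.0984, 0.1457, -0.3186)
  A cos θ + B sin θ = C:  -0.0384·cos θ + -0.3186·sin θ = -0.0106
  √(A²+B²)=0.3209;  θ3 = -1.6908+1.6037 ≈ -0.0871

θ₁ = -0.0001, θ₂ = 0.8726, θ₃ = -0.0871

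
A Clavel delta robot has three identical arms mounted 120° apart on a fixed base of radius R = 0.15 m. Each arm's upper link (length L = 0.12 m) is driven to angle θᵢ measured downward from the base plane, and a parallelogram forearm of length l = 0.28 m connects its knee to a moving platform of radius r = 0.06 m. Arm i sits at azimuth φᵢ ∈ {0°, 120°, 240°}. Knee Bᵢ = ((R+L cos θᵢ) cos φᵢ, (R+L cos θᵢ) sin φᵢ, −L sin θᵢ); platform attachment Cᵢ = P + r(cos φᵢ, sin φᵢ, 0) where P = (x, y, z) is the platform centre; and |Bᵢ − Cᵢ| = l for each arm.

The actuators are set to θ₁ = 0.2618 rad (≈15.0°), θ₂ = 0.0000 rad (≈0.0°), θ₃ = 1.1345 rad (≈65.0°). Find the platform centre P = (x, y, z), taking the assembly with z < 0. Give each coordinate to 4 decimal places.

φ1=0.0°: virtual centre (0.2059, 0.0000, -0.0311), radius l
O2 = (0.2100·cos120.0°, 0.2100·sin120.0°, 0.0000) = (-0.1050, 0.1819, 0.0000)
arm 3 at φ=240.0°: (R−r)+L cos θ3 = 0.1407;  O3 = (-0.0704, -0.1219, -0.1088)
subtract pairs → two planes through P
plane₁₂: -0.6218x+0.3637y+0.0621z = 0.0007
det = 0.3525;  x = 0.0116+-0.1174z,  y = 0.0219+-0.3715z
sphere 1 gives Az²+Bz+C=0 with A=1.1518, B=0.0915, C=-0.0392;  B²−4AC=0.1890;  roots -0.2284, 0.1490;  negative root z = -0.2284
x = 0.0384, y = 0.1067

(0.0384, 0.1067, -0.2284)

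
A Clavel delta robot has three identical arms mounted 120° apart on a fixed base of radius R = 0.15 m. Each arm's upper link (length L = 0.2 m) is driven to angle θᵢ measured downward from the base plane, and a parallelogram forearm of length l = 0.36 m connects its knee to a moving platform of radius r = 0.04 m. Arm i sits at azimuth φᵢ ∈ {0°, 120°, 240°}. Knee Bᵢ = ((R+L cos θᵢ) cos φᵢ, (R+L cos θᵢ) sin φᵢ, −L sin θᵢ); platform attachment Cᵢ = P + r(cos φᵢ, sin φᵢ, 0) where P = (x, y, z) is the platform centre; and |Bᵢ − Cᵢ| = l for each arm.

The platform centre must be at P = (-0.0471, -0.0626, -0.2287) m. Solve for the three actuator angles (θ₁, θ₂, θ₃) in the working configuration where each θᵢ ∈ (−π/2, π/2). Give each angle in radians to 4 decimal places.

φ1=0.0° → target in arm frame (-0.0471, -0.0626)
  A=0.1571, B=-0.2287, C=(l²−L²−A²−y'²−z²)/(2L)=0.0217
  √(A²+B²)=0.2775;  θ1 = -0.9689+1.4924 ≈ 0.5235
rotate P by −φ2: (-0.0307, 0.0721, -0.2287)
  e−x'=0.1407;  (l²−L²−(e−x')²−y'²−z²)/2L = 0.0308
  γ=atan2(-0.2287,0.1407)=-1.0194;  ψ=arccos(0.1147)=1.4559;  θ2=γ+ψ≈0.4365
arm 3 (φ=240.0°): x'=0.0778, y'=-0.0095
  e−x'=0.0322;  (l²−L²−(e−x')²−y'²−z²)/2L = 0.0904
  √(A²+B²)=0.2310;  θ3 = -1.4308+1.1686 ≈ -0.2622

θ₁ = 0.5235, θ₂ = 0.4365, θ₃ = -0.2622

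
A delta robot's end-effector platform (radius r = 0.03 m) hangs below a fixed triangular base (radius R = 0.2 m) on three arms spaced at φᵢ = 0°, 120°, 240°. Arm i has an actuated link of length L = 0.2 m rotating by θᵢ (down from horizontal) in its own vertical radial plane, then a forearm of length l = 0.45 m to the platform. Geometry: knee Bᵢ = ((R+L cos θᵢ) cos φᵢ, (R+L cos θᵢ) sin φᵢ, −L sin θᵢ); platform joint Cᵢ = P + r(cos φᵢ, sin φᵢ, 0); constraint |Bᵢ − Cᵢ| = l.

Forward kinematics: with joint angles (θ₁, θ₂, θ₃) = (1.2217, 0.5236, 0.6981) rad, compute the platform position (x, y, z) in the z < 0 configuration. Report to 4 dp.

arm 1 at φ=0.0°: e+L cos θ1 = 0.2384;  centre 1 = (0.2384, 0.0000, -0.1879)
centre 2 = (0.3432·cos120.0°, 0.3432·sin120.0°, -0.1000) = (-0.1716, 0.2972, -0.1000)
arm 3 at φ=240.0°: e+L cos θ3 = 0.3232;  centre 3 = (-0.1616, -0.2799, -0.1286)
subtract pairs → two planes through P
plane₁₂: -0.8200x+0.5944y+0.1759z = 0.0356
Cramer: x(z) = -0.0397+0.1809z;  y(z) = 0.0052-0.0463z
sphere 1 gives Az²+Bz+C=0 with A=1.0349, B=0.2748, C=-0.0898;  B²−4AC=0.4473;  roots -0.4559, 0.1904;  negative root z = -0.4559
x = -0.1221, y = 0.0263

(-0.1221, 0.0263, -0.4559)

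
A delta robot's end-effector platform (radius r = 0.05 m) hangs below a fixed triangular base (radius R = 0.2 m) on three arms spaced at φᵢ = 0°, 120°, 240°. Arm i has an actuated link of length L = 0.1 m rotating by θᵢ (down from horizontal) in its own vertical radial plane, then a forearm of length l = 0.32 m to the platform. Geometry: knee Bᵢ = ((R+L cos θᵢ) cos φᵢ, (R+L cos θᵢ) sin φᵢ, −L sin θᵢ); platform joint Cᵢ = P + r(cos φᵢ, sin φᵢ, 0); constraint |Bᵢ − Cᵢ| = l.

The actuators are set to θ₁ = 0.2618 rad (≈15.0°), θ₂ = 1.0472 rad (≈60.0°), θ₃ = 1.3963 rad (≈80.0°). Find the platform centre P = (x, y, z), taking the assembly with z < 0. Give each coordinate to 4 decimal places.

(0.0888, 0.0312, -0.3025)

S1 = (0.2466·cos0.0°, 0.2466·sin0.0°, -0.0259) = (0.2466, 0.0000, -0.0259)
arm 2 at φ=120.0°: ρ2 = 0.2000;  S2 = (-0.1000, 0.1732, -0.0866)
arm 3 at φ=240.0°: ρ3 = 0.1674;  S3 = (-0.0837, -0.1449, -0.0985)
subtract pairs → two planes through P
linear system: -0.6932x+0.3464y = -0.0140−-0.1214z; -0.6605x+-0.2899y = -0.0238−-0.1452z
Cramer: x(z) = 0.0286-0.1990z;  y(z) = 0.0169-0.0475z
sphere 1 gives Az²+Bz+C=0 with A=1.0418, B=0.1369, C=-0.0539;  B²−4AC=0.2434;  roots -0.3025, 0.1711;  negative root z = -0.3025
x = 0.0888, y = 0.0312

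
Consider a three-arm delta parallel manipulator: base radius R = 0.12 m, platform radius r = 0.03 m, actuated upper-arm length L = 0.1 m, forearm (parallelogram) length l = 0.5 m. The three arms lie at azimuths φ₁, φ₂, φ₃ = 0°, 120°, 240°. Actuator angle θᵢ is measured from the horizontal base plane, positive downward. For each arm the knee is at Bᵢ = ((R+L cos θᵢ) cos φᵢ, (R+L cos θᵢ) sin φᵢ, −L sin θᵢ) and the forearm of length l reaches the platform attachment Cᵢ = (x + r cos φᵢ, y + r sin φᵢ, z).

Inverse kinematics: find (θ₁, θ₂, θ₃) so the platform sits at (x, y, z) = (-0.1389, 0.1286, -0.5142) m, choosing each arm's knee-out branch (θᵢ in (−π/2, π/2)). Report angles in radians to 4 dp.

θ₁ = 1.3964, θ₂ = 0.1749, θ₃ = 1.0473

arm 1 (φ=0.0°): x'=-0.1389, y'=0.1286
  A cos θ + B sin θ = C:  0.2289·cos θ + -0.5142·sin θ = -0.4667
  θ1 = atan2(B,A) + arccos(C/0.5628) = 1.3964
arm 2 (φ=120.0°): x'=0.1808, y'=0.0560
  e−x'=-0.0908;  (l²−L²−(e−x')²−y'²−z²)/2L = -0.1789
  γ=atan2(-0.5142,-0.0908)=-1.7456;  ψ=arccos(-0.3427)=1.9205;  θ2=γ+ψ≈0.1749
rotate P by −φ3: (-0.0419, -0.1846, -0.5142)
  A=0.1319, B=-0.5142, C=(l²−L²−A²−y'²−z²)/(2L)=-0.3794
  θ3 = atan2(B,A) + arccos(C/0.5309) = 1.0473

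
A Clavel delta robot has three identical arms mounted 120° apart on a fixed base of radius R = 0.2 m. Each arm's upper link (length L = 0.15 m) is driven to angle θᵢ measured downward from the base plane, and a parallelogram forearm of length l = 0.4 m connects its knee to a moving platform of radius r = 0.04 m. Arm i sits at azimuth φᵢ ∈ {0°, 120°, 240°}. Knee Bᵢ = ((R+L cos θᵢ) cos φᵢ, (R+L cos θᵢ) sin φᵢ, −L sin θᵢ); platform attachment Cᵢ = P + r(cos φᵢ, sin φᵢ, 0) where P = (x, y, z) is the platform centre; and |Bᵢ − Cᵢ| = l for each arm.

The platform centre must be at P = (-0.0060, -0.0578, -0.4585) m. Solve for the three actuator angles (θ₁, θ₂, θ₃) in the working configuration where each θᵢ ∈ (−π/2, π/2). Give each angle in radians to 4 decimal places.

θ₁ = 1.1345, θ₂ = 1.3087, θ₃ = 0.8724

φ1=0.0° → target in arm frame (-0.0060, -0.0578)
  e−x'=0.1660;  (l²−L²−(e−x')²−y'²−z²)/2L = -0.3454
  θ1 = atan2(B,A) + arccos(C/0.4876) = 1.1345
rotate P by −φ2: (-0.0471, 0.0341, -0.4585)
  A cos θ + B sin θ = C:  0.2071·cos θ + -0.4585·sin θ = -0.3892
  √(A²+B²)=0.5031;  θ2 = -1.1466+2.4553 ≈ 1.3087
rotate P by −φ3: (0.0531, 0.0237, -0.4585)
  A=0.1069, B=-0.4585, C=(l²−L²−A²−y'²−z²)/(2L)=-0.2824
  √(A²+B²)=0.4708;  θ3 = -1.3416+2.2141 ≈ 0.8724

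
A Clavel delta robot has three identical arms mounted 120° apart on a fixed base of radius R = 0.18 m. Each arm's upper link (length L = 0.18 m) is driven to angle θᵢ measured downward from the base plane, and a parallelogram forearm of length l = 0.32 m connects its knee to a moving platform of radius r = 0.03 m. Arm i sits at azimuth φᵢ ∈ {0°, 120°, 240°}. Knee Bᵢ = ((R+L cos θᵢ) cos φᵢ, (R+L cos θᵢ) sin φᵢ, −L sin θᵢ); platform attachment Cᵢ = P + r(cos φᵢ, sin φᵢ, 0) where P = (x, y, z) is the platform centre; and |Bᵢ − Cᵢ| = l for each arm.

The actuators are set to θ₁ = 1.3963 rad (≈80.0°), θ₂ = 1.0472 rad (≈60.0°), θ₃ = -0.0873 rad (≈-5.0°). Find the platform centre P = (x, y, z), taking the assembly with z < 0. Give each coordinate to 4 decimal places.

φ1=0.0°: virtual centre (0.1813, 0.0000, -0.1773), radius l
O2 = (0.2400·cos120.0°, 0.2400·sin120.0°, -0.1559) = (-0.1200, 0.2078, -0.1559)
φ3=240.0°: virtual centre (-0.1647, -0.2852, 0.0157), radius l
|O₂|²−|O₁|² = 0.0176;  |O₃|²−|O₁|² = 0.0444
[-0.6025 0.4157 0.0428]·P = 0.0176;  [-0.6918 -0.5704 0.3859]·P = 0.0444
Cramer: x(z) = -0.0452+0.2928z;  y(z) = -0.0231+0.3215z
quadratic in z: (1.1891)z²+(0.2071)z+(-0.0192)=0, √Δ=0.3662 → z ∈ {-0.2411, 0.0669}; z = -0.2411 (taking z<0)
x = -0.1158, y = -0.1006

(-0.1158, -0.1006, -0.2411)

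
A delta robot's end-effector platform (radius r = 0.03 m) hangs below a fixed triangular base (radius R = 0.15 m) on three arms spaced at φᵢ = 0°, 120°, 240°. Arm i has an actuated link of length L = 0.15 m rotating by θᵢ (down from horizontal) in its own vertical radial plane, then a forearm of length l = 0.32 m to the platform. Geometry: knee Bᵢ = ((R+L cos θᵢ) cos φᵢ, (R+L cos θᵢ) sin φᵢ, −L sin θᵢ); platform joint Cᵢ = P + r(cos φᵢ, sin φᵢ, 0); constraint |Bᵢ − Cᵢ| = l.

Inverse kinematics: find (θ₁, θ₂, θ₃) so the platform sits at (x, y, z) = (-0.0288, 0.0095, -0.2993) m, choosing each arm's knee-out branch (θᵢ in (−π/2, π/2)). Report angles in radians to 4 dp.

rotate P by −φ1: (-0.0288, 0.0095, -0.2993)
  A=0.1488, B=-0.2993, C=(l²−L²−A²−y'²−z²)/(2L)=-0.1064
  θ1 = atan2(B,A) + arccos(C/0.3342) = 0.7853
φ2=120.0° → target in arm frame (0.0226, 0.0202)
  e−x'=0.0974;  (l²−L²−(e−x')²−y'²−z²)/2L = -0.0652
  θ2 = atan2(B,A) + arccos(C/0.3147) = 0.5233
φ3=240.0° → target in arm frame (0.0062, -0.0297)
  A cos θ + B sin θ = C:  0.1138·cos θ + -0.2993·sin θ = -0.0784
  √(A²+B²)=0.3202;  θ3 = -1.2074+1.8181 ≈ 0.6108

θ₁ = 0.7853, θ₂ = 0.5233, θ₃ = 0.6108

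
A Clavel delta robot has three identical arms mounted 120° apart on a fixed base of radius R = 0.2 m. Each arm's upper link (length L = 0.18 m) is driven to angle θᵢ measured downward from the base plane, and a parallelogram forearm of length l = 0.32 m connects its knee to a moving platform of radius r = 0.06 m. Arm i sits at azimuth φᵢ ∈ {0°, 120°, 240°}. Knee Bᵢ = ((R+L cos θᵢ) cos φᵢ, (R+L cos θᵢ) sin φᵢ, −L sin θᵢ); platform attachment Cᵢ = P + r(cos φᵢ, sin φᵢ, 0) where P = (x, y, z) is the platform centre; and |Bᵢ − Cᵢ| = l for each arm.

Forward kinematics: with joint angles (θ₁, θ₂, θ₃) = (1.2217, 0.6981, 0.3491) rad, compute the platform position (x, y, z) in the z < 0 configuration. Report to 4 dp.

(-0.0989, -0.0347, -0.2737)

arm 1 at φ=0.0°: e+L cos θ1 = 0.2016;  centre 1 = (0.2016, 0.0000, -0.1691)
φ2=120.0°: virtual centre (-0.1389, 0.2407, -0.1157), radius l
centre 3 = (0.3091·cos240.0°, 0.3091·sin240.0°, -0.0616) = (-0.1546, -0.2677, -0.0616)
subtract pairs → two planes through P
plane₁₂: -0.6810x+0.4813y+0.1069z = 0.0214
det = 0.7075;  x = -0.0367+0.2273z,  y = -0.0075+0.0995z
into |P−centre ₁|² = l²: 1.0615z² + 0.2285z + -0.0170 = 0;  Δ = 0.1243;  z = -0.2737 or 0.0584 → z<0 root = -0.2737
x = -0.0989, y = -0.0347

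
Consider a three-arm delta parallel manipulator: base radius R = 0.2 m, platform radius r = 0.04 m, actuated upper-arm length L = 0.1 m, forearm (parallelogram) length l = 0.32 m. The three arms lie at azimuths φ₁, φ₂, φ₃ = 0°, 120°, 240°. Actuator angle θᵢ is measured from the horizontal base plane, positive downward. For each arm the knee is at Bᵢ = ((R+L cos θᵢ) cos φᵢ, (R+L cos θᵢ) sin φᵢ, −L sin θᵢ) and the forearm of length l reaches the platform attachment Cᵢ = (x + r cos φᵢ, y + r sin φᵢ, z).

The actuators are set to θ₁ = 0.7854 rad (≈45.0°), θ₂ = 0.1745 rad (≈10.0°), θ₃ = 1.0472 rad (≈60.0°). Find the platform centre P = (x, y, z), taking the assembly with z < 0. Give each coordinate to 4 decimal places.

(-0.0122, 0.0643, -0.2688)

φ1=0.0°: virtual centre (0.2307, 0.0000, -0.0707), radius l
arm 2 at φ=120.0°: ρ2 = 0.2585;  centre 2 = (-0.1292, 0.2239, -0.0174)
arm 3 at φ=240.0°: ρ3 = 0.2100;  centre 3 = (-0.1050, -0.1819, -0.0866)
subtract pairs → two planes through P
linear system: -0.7199x+0.4477y = 0.0089−0.1067z; -0.6714x+-0.3637y = -0.0066−-0.0318z
det = 0.5624;  x = -0.0005+0.0437z,  y = 0.0191+-0.1681z
quadratic in z: (1.0302)z²+(0.1148)z+(-0.0436)=0, √Δ=0.4391 → z ∈ {-0.2688, 0.1574}; z = -0.2688 (taking z<0)
x = -0.0122, y = 0.0643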